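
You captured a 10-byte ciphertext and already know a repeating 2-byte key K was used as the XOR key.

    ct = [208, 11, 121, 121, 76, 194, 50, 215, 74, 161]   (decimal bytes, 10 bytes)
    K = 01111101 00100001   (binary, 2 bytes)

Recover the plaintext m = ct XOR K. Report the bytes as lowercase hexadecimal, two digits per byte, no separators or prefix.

The 2-byte key repeats, so the effective keystream is 7d 21 7d 21 7d 21 7d 21 7d 21.
byte 0: d0 ⊕ 7d = ad
byte 1: 0b ⊕ 21 = 2a
byte 2: 79 ⊕ 7d = 04
byte 3: 79 ⊕ 21 = 58
byte 4: 4c ⊕ 7d = 31
byte 5: c2 ⊕ 21 = e3
byte 6: 32 ⊕ 7d = 4f
byte 7: d7 ⊕ 21 = f6
byte 8: 4a ⊕ 7d = 37
byte 9: a1 ⊕ 21 = 80

ad2a045831e34ff63780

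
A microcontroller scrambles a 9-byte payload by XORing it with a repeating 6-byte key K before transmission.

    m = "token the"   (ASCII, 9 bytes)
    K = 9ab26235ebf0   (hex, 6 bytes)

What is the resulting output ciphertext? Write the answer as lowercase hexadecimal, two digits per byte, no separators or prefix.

The 6-byte key repeats, so the effective keystream is 9a b2 62 35 eb f0 9a b2 62.
byte 0: 74 XOR 9a = ee
byte 1: 6f XOR b2 = dd
byte 2: 6b XOR 62 = 09
byte 3: 65 XOR 35 = 50
byte 4: 6e XOR eb = 85
byte 5: 20 XOR f0 = d0
byte 6: 74 XOR 9a = ee
byte 7: 68 XOR b2 = da
byte 8: 65 XOR 62 = 07

eedd095085d0eeda07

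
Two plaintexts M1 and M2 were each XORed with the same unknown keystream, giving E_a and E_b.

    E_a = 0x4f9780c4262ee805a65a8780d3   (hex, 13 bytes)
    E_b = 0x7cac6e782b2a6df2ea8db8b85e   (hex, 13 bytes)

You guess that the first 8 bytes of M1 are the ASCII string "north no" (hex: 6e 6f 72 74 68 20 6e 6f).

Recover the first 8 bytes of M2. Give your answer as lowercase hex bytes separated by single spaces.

5d 54 9c c8 65 24 eb 98

First, E_a ⊕ E_b = (M1 ⊕ K) ⊕ (M2 ⊕ K) = M1 ⊕ M2, so the key drops out. Then M2 = (M1 ⊕ M2) ⊕ M1 over the first 8 bytes.
byte 0: (4f xor 7c) xor 6e = 33 xor 6e = 5d
byte 1: (97 xor ac) xor 6f = 3b xor 6f = 54
byte 2: (80 xor 6e) xor 72 = ee xor 72 = 9c
byte 3: (c4 xor 78) xor 74 = bc xor 74 = c8
byte 4: (26 xor 2b) xor 68 = 0d xor 68 = 65
byte 5: (2e xor 2a) xor 20 = 04 xor 20 = 24
byte 6: (e8 xor 6d) xor 6e = 85 xor 6e = eb
byte 7: (05 xor f2) xor 6f = f7 xor 6f = 98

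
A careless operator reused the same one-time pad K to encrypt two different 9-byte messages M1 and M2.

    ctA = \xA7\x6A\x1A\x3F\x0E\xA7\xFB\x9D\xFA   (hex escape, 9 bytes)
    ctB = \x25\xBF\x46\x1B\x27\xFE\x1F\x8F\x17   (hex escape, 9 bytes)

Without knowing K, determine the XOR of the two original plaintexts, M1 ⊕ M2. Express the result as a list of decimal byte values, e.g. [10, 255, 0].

[130, 213, 92, 36, 41, 89, 228, 18, 237]

ctA ⊕ ctB = (M1 ⊕ K) ⊕ (M2 ⊕ K) = M1 ⊕ M2 — the shared key cancels under XOR.
167 XOR  37 = 130
106 XOR 191 = 213
 26 XOR  70 =  92
 63 XOR  27 =  36
 14 XOR  39 =  41
167 XOR 254 =  89
251 XOR  31 = 228
157 XOR 143 =  18
250 XOR  23 = 237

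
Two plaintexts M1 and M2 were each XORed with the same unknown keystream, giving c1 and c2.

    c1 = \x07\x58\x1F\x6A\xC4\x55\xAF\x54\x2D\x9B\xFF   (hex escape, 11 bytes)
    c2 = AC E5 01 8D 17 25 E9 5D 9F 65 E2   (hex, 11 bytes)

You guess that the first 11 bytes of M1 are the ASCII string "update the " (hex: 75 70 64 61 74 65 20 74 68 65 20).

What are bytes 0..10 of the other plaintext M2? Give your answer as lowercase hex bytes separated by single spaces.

de cd 7a 86 a7 15 66 7d da 9b 3d

First, c1 ⊕ c2 = (M1 ⊕ K) ⊕ (M2 ⊕ K) = M1 ⊕ M2, so the key drops out. Then M2 = (M1 ⊕ M2) ⊕ M1 over the first 11 bytes.
byte 0: (07 XOR ac) XOR 75 = ab XOR 75 = de
byte 1: (58 XOR e5) XOR 70 = bd XOR 70 = cd
byte 2: (1f XOR 01) XOR 64 = 1e XOR 64 = 7a
byte 3: (6a XOR 8d) XOR 61 = e7 XOR 61 = 86
byte 4: (c4 XOR 17) XOR 74 = d3 XOR 74 = a7
byte 5: (55 XOR 25) XOR 65 = 70 XOR 65 = 15
byte 6: (af XOR e9) XOR 20 = 46 XOR 20 = 66
byte 7: (54 XOR 5d) XOR 74 = 09 XOR 74 = 7d
byte 8: (2d XOR 9f) XOR 68 = b2 XOR 68 = da
byte 9: (9b XOR 65) XOR 65 = fe XOR 65 = 9b
byte 10: (ff XOR e2) XOR 20 = 1d XOR 20 = 3d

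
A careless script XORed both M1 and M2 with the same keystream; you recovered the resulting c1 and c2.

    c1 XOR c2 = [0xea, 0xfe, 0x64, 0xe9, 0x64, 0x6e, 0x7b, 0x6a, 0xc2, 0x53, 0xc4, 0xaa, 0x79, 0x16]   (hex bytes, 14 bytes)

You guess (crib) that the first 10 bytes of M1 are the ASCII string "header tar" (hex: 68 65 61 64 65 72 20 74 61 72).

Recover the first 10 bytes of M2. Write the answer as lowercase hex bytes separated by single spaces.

Since c1 ⊕ c2 = M1 ⊕ M2, XORing with the guessed M1 bytes yields the corresponding M2 bytes: M2 = (c1 ⊕ c2) ⊕ M1.
ea ^ 68 = 82
fe ^ 65 = 9b
64 ^ 61 = 05
e9 ^ 64 = 8d
64 ^ 65 = 01
6e ^ 72 = 1c
7b ^ 20 = 5b
6a ^ 74 = 1e
c2 ^ 61 = a3
53 ^ 72 = 21

82 9b 05 8d 01 1c 5b 1e a3 21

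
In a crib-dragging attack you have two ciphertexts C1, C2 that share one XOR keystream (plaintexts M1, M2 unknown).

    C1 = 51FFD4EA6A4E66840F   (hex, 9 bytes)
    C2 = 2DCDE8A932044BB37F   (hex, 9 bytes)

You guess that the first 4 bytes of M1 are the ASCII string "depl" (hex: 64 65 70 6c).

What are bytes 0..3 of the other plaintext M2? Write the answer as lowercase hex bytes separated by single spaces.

18 57 4c 2f

First, C1 ⊕ C2 = (M1 ⊕ K) ⊕ (M2 ⊕ K) = M1 ⊕ M2, so the key drops out. Then M2 = (M1 ⊕ M2) ⊕ M1 over the first 4 bytes.
byte 0: (51 XOR 2d) XOR 64 = 7c XOR 64 = 18
byte 1: (ff XOR cd) XOR 65 = 32 XOR 65 = 57
byte 2: (d4 XOR e8) XOR 70 = 3c XOR 70 = 4c
byte 3: (ea XOR a9) XOR 6c = 43 XOR 6c = 2f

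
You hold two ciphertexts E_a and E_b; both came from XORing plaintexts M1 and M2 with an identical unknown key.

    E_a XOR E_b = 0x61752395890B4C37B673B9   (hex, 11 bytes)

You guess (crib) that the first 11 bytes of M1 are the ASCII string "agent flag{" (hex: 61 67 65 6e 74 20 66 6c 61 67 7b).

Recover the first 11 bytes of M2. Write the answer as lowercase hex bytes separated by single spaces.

00 12 46 fb fd 2b 2a 5b d7 14 c2

Since E_a ⊕ E_b = M1 ⊕ M2, XORing with the guessed M1 bytes yields the corresponding M2 bytes: M2 = (E_a ⊕ E_b) ⊕ M1.
61 XOR 61 = 00
75 XOR 67 = 12
23 XOR 65 = 46
95 XOR 6e = fb
89 XOR 74 = fd
0b XOR 20 = 2b
4c XOR 66 = 2a
37 XOR 6c = 5b
b6 XOR 61 = d7
73 XOR 67 = 14
b9 XOR 7b = c2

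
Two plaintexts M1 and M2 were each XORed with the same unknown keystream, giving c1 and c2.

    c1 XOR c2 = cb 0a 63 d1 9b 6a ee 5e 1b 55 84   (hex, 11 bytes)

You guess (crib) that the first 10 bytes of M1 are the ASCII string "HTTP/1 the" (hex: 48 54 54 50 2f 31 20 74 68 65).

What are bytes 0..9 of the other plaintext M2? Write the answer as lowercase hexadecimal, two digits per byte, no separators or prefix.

Since c1 ⊕ c2 = M1 ⊕ M2, XORing with the guessed M1 bytes yields the corresponding M2 bytes: M2 = (c1 ⊕ c2) ⊕ M1.
cb XOR 48 = 83
0a XOR 54 = 5e
63 XOR 54 = 37
d1 XOR 50 = 81
9b XOR 2f = b4
6a XOR 31 = 5b
ee XOR 20 = ce
5e XOR 74 = 2a
1b XOR 68 = 73
55 XOR 65 = 30

835e3781b45bce2a7330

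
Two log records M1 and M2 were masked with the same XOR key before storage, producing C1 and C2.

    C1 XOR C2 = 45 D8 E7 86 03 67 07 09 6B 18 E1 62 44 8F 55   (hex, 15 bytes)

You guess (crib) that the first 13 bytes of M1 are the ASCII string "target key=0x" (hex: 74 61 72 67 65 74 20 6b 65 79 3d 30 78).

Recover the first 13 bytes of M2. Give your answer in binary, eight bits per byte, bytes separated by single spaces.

00110001 10111001 10010101 11100001 01100110 00010011 00100111 01100010 00001110 01100001 11011100 01010010 00111100

Since C1 ⊕ C2 = M1 ⊕ M2, XORing with the guessed M1 bytes yields the corresponding M2 bytes: M2 = (C1 ⊕ C2) ⊕ M1.
45 XOR 74 = 31
d8 XOR 61 = b9
e7 XOR 72 = 95
86 XOR 67 = e1
03 XOR 65 = 66
67 XOR 74 = 13
07 XOR 20 = 27
09 XOR 6b = 62
6b XOR 65 = 0e
18 XOR 79 = 61
e1 XOR 3d = dc
62 XOR 30 = 52
44 XOR 78 = 3c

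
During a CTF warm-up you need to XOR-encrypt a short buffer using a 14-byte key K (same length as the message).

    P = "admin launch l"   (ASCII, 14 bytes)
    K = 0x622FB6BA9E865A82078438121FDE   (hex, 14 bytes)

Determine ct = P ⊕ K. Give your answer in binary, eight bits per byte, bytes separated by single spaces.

00000011 01001011 11011011 11010011 11110000 10100110 00110110 11100011 01110010 11101010 01011011 01111010 00111111 10110010

byte 0: 61 xor 62 = 03
byte 1: 64 xor 2f = 4b
byte 2: 6d xor b6 = db
byte 3: 69 xor ba = d3
byte 4: 6e xor 9e = f0
byte 5: 20 xor 86 = a6
byte 6: 6c xor 5a = 36
byte 7: 61 xor 82 = e3
byte 8: 75 xor 07 = 72
byte 9: 6e xor 84 = ea
byte 10: 63 xor 38 = 5b
byte 11: 68 xor 12 = 7a
byte 12: 20 xor 1f = 3f
byte 13: 6c xor de = b2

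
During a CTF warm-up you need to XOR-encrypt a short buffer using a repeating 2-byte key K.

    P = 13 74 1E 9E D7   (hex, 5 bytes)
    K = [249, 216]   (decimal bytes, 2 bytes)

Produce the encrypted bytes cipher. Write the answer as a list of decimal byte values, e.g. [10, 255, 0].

[234, 172, 231, 70, 46]

The 2-byte key repeats, so the effective keystream is f9 d8 f9 d8 f9.
byte 0:  19 XOR 249 = 234
byte 1: 116 XOR 216 = 172
byte 2:  30 XOR 249 = 231
byte 3: 158 XOR 216 =  70
byte 4: 215 XOR 249 =  46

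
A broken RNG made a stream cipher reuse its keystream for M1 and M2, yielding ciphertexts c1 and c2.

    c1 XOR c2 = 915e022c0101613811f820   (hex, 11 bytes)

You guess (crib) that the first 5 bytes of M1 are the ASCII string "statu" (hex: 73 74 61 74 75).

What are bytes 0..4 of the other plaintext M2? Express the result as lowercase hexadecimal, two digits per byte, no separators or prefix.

e22a635874

Since c1 ⊕ c2 = M1 ⊕ M2, XORing with the guessed M1 bytes yields the corresponding M2 bytes: M2 = (c1 ⊕ c2) ⊕ M1.
byte 0: 91 ^ 73 = e2
byte 1: 5e ^ 74 = 2a
byte 2: 02 ^ 61 = 63
byte 3: 2c ^ 74 = 58
byte 4: 01 ^ 75 = 74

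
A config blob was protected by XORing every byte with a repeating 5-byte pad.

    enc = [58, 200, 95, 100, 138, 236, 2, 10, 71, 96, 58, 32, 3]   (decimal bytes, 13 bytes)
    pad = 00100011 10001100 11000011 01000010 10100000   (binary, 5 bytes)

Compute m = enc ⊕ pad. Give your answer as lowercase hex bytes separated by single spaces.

19 44 9c 26 2a cf 8e c9 05 c0 19 ac c0

The 5-byte key repeats, so the effective keystream is 23 8c c3 42 a0 23 8c c3 42 a0 23 8c c3.
byte 0: 3a ^ 23 = 19
byte 1: c8 ^ 8c = 44
byte 2: 5f ^ c3 = 9c
byte 3: 64 ^ 42 = 26
byte 4: 8a ^ a0 = 2a
byte 5: ec ^ 23 = cf
byte 6: 02 ^ 8c = 8e
byte 7: 0a ^ c3 = c9
byte 8: 47 ^ 42 = 05
byte 9: 60 ^ a0 = c0
byte 10: 3a ^ 23 = 19
byte 11: 20 ^ 8c = ac
byte 12: 03 ^ c3 = c0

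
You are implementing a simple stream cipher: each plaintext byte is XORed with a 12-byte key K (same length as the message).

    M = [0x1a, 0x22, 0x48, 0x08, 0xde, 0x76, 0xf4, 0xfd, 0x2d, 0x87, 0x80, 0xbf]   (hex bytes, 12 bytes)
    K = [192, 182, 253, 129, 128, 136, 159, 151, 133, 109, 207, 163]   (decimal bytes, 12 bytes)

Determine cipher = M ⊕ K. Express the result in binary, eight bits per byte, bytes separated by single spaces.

11011010 10010100 10110101 10001001 01011110 11111110 01101011 01101010 10101000 11101010 01001111 00011100

byte 0:  26 XOR 192 = 218
byte 1:  34 XOR 182 = 148
byte 2:  72 XOR 253 = 181
byte 3:   8 XOR 129 = 137
byte 4: 222 XOR 128 =  94
byte 5: 118 XOR 136 = 254
byte 6: 244 XOR 159 = 107
byte 7: 253 XOR 151 = 106
byte 8:  45 XOR 133 = 168
byte 9: 135 XOR 109 = 234
byte 10: 128 XOR 207 =  79
byte 11: 191 XOR 163 =  28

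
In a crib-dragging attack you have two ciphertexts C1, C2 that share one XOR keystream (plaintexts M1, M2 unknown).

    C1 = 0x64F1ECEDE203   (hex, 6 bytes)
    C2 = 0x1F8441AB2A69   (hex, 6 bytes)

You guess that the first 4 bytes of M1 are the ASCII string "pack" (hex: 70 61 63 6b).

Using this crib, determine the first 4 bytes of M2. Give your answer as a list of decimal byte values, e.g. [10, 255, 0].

[11, 20, 206, 45]

First, C1 ⊕ C2 = (M1 ⊕ K) ⊕ (M2 ⊕ K) = M1 ⊕ M2, so the key drops out. Then M2 = (M1 ⊕ M2) ⊕ M1 over the first 4 bytes.
byte 0: (64 ^ 1f) ^ 70 = 7b ^ 70 = 0b
byte 1: (f1 ^ 84) ^ 61 = 75 ^ 61 = 14
byte 2: (ec ^ 41) ^ 63 = ad ^ 63 = ce
byte 3: (ed ^ ab) ^ 6b = 46 ^ 6b = 2d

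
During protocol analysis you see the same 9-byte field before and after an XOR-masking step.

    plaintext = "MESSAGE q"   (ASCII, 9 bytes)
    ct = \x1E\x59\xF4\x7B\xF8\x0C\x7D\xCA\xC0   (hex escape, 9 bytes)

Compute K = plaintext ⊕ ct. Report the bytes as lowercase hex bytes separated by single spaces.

53 1c a7 28 b9 4b 38 ea b1

Since ct = plaintext ⊕ K, XORing both sides with plaintext gives K = plaintext ⊕ ct.
byte 0: 4d ^ 1e = 53
byte 1: 45 ^ 59 = 1c
byte 2: 53 ^ f4 = a7
byte 3: 53 ^ 7b = 28
byte 4: 41 ^ f8 = b9
byte 5: 47 ^ 0c = 4b
byte 6: 45 ^ 7d = 38
byte 7: 20 ^ ca = ea
byte 8: 71 ^ c0 = b1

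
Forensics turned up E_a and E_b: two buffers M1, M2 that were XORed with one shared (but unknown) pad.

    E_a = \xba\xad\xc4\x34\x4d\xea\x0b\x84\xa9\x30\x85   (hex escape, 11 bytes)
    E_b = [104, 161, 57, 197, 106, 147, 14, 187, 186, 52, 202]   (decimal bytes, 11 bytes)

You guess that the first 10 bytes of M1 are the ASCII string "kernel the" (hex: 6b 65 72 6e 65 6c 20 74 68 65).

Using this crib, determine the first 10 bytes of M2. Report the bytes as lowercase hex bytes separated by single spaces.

First, E_a ⊕ E_b = (M1 ⊕ K) ⊕ (M2 ⊕ K) = M1 ⊕ M2, so the key drops out. Then M2 = (M1 ⊕ M2) ⊕ M1 over the first 10 bytes.
byte 0: (ba xor 68) xor 6b = d2 xor 6b = b9
byte 1: (ad xor a1) xor 65 = 0c xor 65 = 69
byte 2: (c4 xor 39) xor 72 = fd xor 72 = 8f
byte 3: (34 xor c5) xor 6e = f1 xor 6e = 9f
byte 4: (4d xor 6a) xor 65 = 27 xor 65 = 42
byte 5: (ea xor 93) xor 6c = 79 xor 6c = 15
byte 6: (0b xor 0e) xor 20 = 05 xor 20 = 25
byte 7: (84 xor bb) xor 74 = 3f xor 74 = 4b
byte 8: (a9 xor ba) xor 68 = 13 xor 68 = 7b
byte 9: (30 xor 34) xor 65 = 04 xor 65 = 61

b9 69 8f 9f 42 15 25 4b 7b 61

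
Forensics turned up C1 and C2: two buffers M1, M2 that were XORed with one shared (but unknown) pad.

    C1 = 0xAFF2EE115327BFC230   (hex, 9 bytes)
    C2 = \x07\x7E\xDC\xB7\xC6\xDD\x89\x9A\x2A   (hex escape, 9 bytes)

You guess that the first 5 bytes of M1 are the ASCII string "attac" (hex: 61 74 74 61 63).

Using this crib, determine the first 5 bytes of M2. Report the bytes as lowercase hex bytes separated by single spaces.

c9 f8 46 c7 f6

First, C1 ⊕ C2 = (M1 ⊕ K) ⊕ (M2 ⊕ K) = M1 ⊕ M2, so the key drops out. Then M2 = (M1 ⊕ M2) ⊕ M1 over the first 5 bytes.
byte 0: (af ^ 07) ^ 61 = a8 ^ 61 = c9
byte 1: (f2 ^ 7e) ^ 74 = 8c ^ 74 = f8
byte 2: (ee ^ dc) ^ 74 = 32 ^ 74 = 46
byte 3: (11 ^ b7) ^ 61 = a6 ^ 61 = c7
byte 4: (53 ^ c6) ^ 63 = 95 ^ 63 = f6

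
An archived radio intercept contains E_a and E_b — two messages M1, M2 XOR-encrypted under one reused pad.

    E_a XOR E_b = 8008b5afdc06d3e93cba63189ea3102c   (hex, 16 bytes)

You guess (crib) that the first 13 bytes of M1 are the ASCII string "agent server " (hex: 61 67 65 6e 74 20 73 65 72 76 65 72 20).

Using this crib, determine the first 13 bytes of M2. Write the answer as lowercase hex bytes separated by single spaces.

Since E_a ⊕ E_b = M1 ⊕ M2, XORing with the guessed M1 bytes yields the corresponding M2 bytes: M2 = (E_a ⊕ E_b) ⊕ M1.
byte 0: 80 xor 61 = e1
byte 1: 08 xor 67 = 6f
byte 2: b5 xor 65 = d0
byte 3: af xor 6e = c1
byte 4: dc xor 74 = a8
byte 5: 06 xor 20 = 26
byte 6: d3 xor 73 = a0
byte 7: e9 xor 65 = 8c
byte 8: 3c xor 72 = 4e
byte 9: ba xor 76 = cc
byte 10: 63 xor 65 = 06
byte 11: 18 xor 72 = 6a
byte 12: 9e xor 20 = be

e1 6f d0 c1 a8 26 a0 8c 4e cc 06 6a be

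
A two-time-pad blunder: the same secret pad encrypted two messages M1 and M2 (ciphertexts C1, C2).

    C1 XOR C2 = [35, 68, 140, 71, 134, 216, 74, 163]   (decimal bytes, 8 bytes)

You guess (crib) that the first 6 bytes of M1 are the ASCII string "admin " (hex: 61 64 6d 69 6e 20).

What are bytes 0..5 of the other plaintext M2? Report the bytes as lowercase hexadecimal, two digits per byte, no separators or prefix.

Since C1 ⊕ C2 = M1 ⊕ M2, XORing with the guessed M1 bytes yields the corresponding M2 bytes: M2 = (C1 ⊕ C2) ⊕ M1.
23 XOR 61 = 42
44 XOR 64 = 20
8c XOR 6d = e1
47 XOR 69 = 2e
86 XOR 6e = e8
d8 XOR 20 = f8

4220e12ee8f8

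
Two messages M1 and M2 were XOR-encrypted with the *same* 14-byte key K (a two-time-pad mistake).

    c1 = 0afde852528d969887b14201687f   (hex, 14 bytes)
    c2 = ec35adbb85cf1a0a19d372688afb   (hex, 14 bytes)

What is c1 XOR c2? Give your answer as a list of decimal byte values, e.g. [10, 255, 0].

c1 ⊕ c2 = (M1 ⊕ K) ⊕ (M2 ⊕ K) = M1 ⊕ M2 — the shared key cancels under XOR.
byte 0:  10 XOR 236 = 230
byte 1: 253 XOR  53 = 200
byte 2: 232 XOR 173 =  69
byte 3:  82 XOR 187 = 233
byte 4:  82 XOR 133 = 215
byte 5: 141 XOR 207 =  66
byte 6: 150 XOR  26 = 140
byte 7: 152 XOR  10 = 146
byte 8: 135 XOR  25 = 158
byte 9: 177 XOR 211 =  98
byte 10:  66 XOR 114 =  48
byte 11:   1 XOR 104 = 105
byte 12: 104 XOR 138 = 226
byte 13: 127 XOR 251 = 132

[230, 200, 69, 233, 215, 66, 140, 146, 158, 98, 48, 105, 226, 132]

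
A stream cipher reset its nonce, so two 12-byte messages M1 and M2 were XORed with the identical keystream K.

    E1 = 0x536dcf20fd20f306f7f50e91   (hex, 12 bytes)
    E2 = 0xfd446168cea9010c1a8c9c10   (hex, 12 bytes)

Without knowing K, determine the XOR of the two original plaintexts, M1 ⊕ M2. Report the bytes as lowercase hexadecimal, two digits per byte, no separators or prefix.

ae29ae483389f20aed799281

E1 ⊕ E2 = (M1 ⊕ K) ⊕ (M2 ⊕ K) = M1 ⊕ M2 — the shared key cancels under XOR.
53 ⊕ fd = ae
6d ⊕ 44 = 29
cf ⊕ 61 = ae
20 ⊕ 68 = 48
fd ⊕ ce = 33
20 ⊕ a9 = 89
f3 ⊕ 01 = f2
06 ⊕ 0c = 0a
f7 ⊕ 1a = ed
f5 ⊕ 8c = 79
0e ⊕ 9c = 92
91 ⊕ 10 = 81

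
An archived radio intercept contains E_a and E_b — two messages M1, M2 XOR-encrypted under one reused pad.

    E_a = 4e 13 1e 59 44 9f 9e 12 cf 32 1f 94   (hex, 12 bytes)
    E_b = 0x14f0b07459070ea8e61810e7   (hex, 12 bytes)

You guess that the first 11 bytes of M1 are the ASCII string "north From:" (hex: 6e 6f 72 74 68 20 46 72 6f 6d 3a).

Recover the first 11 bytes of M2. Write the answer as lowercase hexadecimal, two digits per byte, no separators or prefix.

348cdc5975b8d6c8464735

First, E_a ⊕ E_b = (M1 ⊕ K) ⊕ (M2 ⊕ K) = M1 ⊕ M2, so the key drops out. Then M2 = (M1 ⊕ M2) ⊕ M1 over the first 11 bytes.
byte 0: (4e ⊕ 14) ⊕ 6e = 5a ⊕ 6e = 34
byte 1: (13 ⊕ f0) ⊕ 6f = e3 ⊕ 6f = 8c
byte 2: (1e ⊕ b0) ⊕ 72 = ae ⊕ 72 = dc
byte 3: (59 ⊕ 74) ⊕ 74 = 2d ⊕ 74 = 59
byte 4: (44 ⊕ 59) ⊕ 68 = 1d ⊕ 68 = 75
byte 5: (9f ⊕ 07) ⊕ 20 = 98 ⊕ 20 = b8
byte 6: (9e ⊕ 0e) ⊕ 46 = 90 ⊕ 46 = d6
byte 7: (12 ⊕ a8) ⊕ 72 = ba ⊕ 72 = c8
byte 8: (cf ⊕ e6) ⊕ 6f = 29 ⊕ 6f = 46
byte 9: (32 ⊕ 18) ⊕ 6d = 2a ⊕ 6d = 47
byte 10: (1f ⊕ 10) ⊕ 3a = 0f ⊕ 3a = 35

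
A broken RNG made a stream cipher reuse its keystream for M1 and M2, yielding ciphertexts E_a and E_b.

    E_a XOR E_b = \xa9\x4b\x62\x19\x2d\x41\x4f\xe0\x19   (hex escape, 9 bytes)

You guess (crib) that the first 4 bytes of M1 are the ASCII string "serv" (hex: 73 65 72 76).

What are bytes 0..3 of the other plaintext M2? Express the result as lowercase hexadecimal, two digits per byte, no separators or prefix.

Since E_a ⊕ E_b = M1 ⊕ M2, XORing with the guessed M1 bytes yields the corresponding M2 bytes: M2 = (E_a ⊕ E_b) ⊕ M1.
169 xor 115 = 218
 75 xor 101 =  46
 98 xor 114 =  16
 25 xor 118 = 111

da2e106f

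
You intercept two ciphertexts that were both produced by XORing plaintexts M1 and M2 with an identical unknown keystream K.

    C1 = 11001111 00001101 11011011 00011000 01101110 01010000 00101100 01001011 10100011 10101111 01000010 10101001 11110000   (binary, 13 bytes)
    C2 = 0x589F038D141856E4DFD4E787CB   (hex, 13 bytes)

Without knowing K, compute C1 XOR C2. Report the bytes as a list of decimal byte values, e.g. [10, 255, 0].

C1 ⊕ C2 = (M1 ⊕ K) ⊕ (M2 ⊕ K) = M1 ⊕ M2 — the shared key cancels under XOR.
cf ⊕ 58 = 97
0d ⊕ 9f = 92
db ⊕ 03 = d8
18 ⊕ 8d = 95
6e ⊕ 14 = 7a
50 ⊕ 18 = 48
2c ⊕ 56 = 7a
4b ⊕ e4 = af
a3 ⊕ df = 7c
af ⊕ d4 = 7b
42 ⊕ e7 = a5
a9 ⊕ 87 = 2e
f0 ⊕ cb = 3b

[151, 146, 216, 149, 122, 72, 122, 175, 124, 123, 165, 46, 59]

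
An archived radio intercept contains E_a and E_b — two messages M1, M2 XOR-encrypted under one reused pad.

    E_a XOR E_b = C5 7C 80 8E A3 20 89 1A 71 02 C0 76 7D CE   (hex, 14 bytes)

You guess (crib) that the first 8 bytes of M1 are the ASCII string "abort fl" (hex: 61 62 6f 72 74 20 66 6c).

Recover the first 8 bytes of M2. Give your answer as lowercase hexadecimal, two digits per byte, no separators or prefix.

a41eeffcd700ef76

Since E_a ⊕ E_b = M1 ⊕ M2, XORing with the guessed M1 bytes yields the corresponding M2 bytes: M2 = (E_a ⊕ E_b) ⊕ M1.
c5 ^ 61 = a4
7c ^ 62 = 1e
80 ^ 6f = ef
8e ^ 72 = fc
a3 ^ 74 = d7
20 ^ 20 = 00
89 ^ 66 = ef
1a ^ 6c = 76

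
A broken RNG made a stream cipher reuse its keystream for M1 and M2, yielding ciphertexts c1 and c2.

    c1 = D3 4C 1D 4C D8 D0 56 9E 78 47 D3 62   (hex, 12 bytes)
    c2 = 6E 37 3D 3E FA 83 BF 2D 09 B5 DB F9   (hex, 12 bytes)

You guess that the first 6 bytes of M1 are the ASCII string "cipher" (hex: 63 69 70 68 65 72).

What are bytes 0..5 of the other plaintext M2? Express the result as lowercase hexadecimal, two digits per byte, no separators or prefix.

First, c1 ⊕ c2 = (M1 ⊕ K) ⊕ (M2 ⊕ K) = M1 ⊕ M2, so the key drops out. Then M2 = (M1 ⊕ M2) ⊕ M1 over the first 6 bytes.
byte 0: (d3 ⊕ 6e) ⊕ 63 = bd ⊕ 63 = de
byte 1: (4c ⊕ 37) ⊕ 69 = 7b ⊕ 69 = 12
byte 2: (1d ⊕ 3d) ⊕ 70 = 20 ⊕ 70 = 50
byte 3: (4c ⊕ 3e) ⊕ 68 = 72 ⊕ 68 = 1a
byte 4: (d8 ⊕ fa) ⊕ 65 = 22 ⊕ 65 = 47
byte 5: (d0 ⊕ 83) ⊕ 72 = 53 ⊕ 72 = 21

de12501a4721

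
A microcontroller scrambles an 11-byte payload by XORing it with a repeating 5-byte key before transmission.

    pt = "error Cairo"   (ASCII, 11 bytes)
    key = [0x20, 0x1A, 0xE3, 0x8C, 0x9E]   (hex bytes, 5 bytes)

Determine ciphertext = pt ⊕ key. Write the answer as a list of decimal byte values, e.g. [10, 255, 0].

The 5-byte key repeats, so the effective keystream is 20 1a e3 8c 9e 20 1a e3 8c 9e 20.
byte 0: 65 ⊕ 20 = 45
byte 1: 72 ⊕ 1a = 68
byte 2: 72 ⊕ e3 = 91
byte 3: 6f ⊕ 8c = e3
byte 4: 72 ⊕ 9e = ec
byte 5: 20 ⊕ 20 = 00
byte 6: 43 ⊕ 1a = 59
byte 7: 61 ⊕ e3 = 82
byte 8: 69 ⊕ 8c = e5
byte 9: 72 ⊕ 9e = ec
byte 10: 6f ⊕ 20 = 4f

[69, 104, 145, 227, 236, 0, 89, 130, 229, 236, 79]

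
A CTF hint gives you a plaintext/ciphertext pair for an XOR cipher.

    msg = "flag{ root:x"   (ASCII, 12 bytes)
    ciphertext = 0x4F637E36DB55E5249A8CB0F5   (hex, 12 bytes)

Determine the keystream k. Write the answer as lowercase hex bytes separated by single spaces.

Since ciphertext = msg ⊕ k, XORing both sides with msg gives k = msg ⊕ ciphertext.
byte 0: 66 ⊕ 4f = 29
byte 1: 6c ⊕ 63 = 0f
byte 2: 61 ⊕ 7e = 1f
byte 3: 67 ⊕ 36 = 51
byte 4: 7b ⊕ db = a0
byte 5: 20 ⊕ 55 = 75
byte 6: 72 ⊕ e5 = 97
byte 7: 6f ⊕ 24 = 4b
byte 8: 6f ⊕ 9a = f5
byte 9: 74 ⊕ 8c = f8
byte 10: 3a ⊕ b0 = 8a
byte 11: 78 ⊕ f5 = 8d

29 0f 1f 51 a0 75 97 4b f5 f8 8a 8d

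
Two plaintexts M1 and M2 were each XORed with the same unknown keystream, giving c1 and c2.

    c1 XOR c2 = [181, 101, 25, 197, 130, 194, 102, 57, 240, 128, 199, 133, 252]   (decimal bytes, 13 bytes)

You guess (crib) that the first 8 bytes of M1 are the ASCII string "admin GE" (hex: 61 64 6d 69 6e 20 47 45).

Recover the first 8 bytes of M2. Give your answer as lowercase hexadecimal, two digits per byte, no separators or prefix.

Since c1 ⊕ c2 = M1 ⊕ M2, XORing with the guessed M1 bytes yields the corresponding M2 bytes: M2 = (c1 ⊕ c2) ⊕ M1.
181 ⊕  97 = 212
101 ⊕ 100 =   1
 25 ⊕ 109 = 116
197 ⊕ 105 = 172
130 ⊕ 110 = 236
194 ⊕  32 = 226
102 ⊕  71 =  33
 57 ⊕  69 = 124

d40174acece2217c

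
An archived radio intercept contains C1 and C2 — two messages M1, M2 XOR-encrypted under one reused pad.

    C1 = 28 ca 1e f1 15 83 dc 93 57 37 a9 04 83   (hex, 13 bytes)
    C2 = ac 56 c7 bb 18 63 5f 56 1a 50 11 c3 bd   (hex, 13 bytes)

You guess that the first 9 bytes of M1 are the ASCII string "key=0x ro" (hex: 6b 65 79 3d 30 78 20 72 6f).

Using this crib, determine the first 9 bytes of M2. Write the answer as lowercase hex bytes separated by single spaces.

ef f9 a0 77 3d 98 a3 b7 22

First, C1 ⊕ C2 = (M1 ⊕ K) ⊕ (M2 ⊕ K) = M1 ⊕ M2, so the key drops out. Then M2 = (M1 ⊕ M2) ⊕ M1 over the first 9 bytes.
byte 0: (28 ⊕ ac) ⊕ 6b = 84 ⊕ 6b = ef
byte 1: (ca ⊕ 56) ⊕ 65 = 9c ⊕ 65 = f9
byte 2: (1e ⊕ c7) ⊕ 79 = d9 ⊕ 79 = a0
byte 3: (f1 ⊕ bb) ⊕ 3d = 4a ⊕ 3d = 77
byte 4: (15 ⊕ 18) ⊕ 30 = 0d ⊕ 30 = 3d
byte 5: (83 ⊕ 63) ⊕ 78 = e0 ⊕ 78 = 98
byte 6: (dc ⊕ 5f) ⊕ 20 = 83 ⊕ 20 = a3
byte 7: (93 ⊕ 56) ⊕ 72 = c5 ⊕ 72 = b7
byte 8: (57 ⊕ 1a) ⊕ 6f = 4d ⊕ 6f = 22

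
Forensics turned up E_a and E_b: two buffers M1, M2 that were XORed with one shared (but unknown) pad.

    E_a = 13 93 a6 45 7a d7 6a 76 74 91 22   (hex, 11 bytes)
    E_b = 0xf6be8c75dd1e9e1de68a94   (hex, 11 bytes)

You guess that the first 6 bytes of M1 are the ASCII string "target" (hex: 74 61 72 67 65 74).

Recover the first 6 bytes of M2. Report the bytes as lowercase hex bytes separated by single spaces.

First, E_a ⊕ E_b = (M1 ⊕ K) ⊕ (M2 ⊕ K) = M1 ⊕ M2, so the key drops out. Then M2 = (M1 ⊕ M2) ⊕ M1 over the first 6 bytes.
byte 0: (13 ^ f6) ^ 74 = e5 ^ 74 = 91
byte 1: (93 ^ be) ^ 61 = 2d ^ 61 = 4c
byte 2: (a6 ^ 8c) ^ 72 = 2a ^ 72 = 58
byte 3: (45 ^ 75) ^ 67 = 30 ^ 67 = 57
byte 4: (7a ^ dd) ^ 65 = a7 ^ 65 = c2
byte 5: (d7 ^ 1e) ^ 74 = c9 ^ 74 = bd

91 4c 58 57 c2 bd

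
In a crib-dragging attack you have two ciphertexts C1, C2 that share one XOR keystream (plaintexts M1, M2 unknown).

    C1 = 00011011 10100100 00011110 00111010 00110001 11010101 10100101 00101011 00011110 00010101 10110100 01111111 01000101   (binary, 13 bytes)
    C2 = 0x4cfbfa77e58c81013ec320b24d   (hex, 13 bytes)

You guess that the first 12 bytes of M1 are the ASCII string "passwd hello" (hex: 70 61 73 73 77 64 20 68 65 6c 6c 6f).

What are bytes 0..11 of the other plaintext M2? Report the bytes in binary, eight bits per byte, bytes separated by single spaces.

00100111 00111110 10010111 00111110 10100011 00111101 00000100 01000010 01000101 10111010 11111000 10100010

First, C1 ⊕ C2 = (M1 ⊕ K) ⊕ (M2 ⊕ K) = M1 ⊕ M2, so the key drops out. Then M2 = (M1 ⊕ M2) ⊕ M1 over the first 12 bytes.
byte 0: (1b ⊕ 4c) ⊕ 70 = 57 ⊕ 70 = 27
byte 1: (a4 ⊕ fb) ⊕ 61 = 5f ⊕ 61 = 3e
byte 2: (1e ⊕ fa) ⊕ 73 = e4 ⊕ 73 = 97
byte 3: (3a ⊕ 77) ⊕ 73 = 4d ⊕ 73 = 3e
byte 4: (31 ⊕ e5) ⊕ 77 = d4 ⊕ 77 = a3
byte 5: (d5 ⊕ 8c) ⊕ 64 = 59 ⊕ 64 = 3d
byte 6: (a5 ⊕ 81) ⊕ 20 = 24 ⊕ 20 = 04
byte 7: (2b ⊕ 01) ⊕ 68 = 2a ⊕ 68 = 42
byte 8: (1e ⊕ 3e) ⊕ 65 = 20 ⊕ 65 = 45
byte 9: (15 ⊕ c3) ⊕ 6c = d6 ⊕ 6c = ba
byte 10: (b4 ⊕ 20) ⊕ 6c = 94 ⊕ 6c = f8
byte 11: (7f ⊕ b2) ⊕ 6f = cd ⊕ 6f = a2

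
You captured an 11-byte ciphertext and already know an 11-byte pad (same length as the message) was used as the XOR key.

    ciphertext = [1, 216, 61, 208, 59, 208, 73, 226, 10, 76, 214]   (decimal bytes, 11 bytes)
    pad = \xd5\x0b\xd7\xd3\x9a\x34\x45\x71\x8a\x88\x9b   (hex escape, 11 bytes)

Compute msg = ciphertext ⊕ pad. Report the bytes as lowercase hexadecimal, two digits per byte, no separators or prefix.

d4d3ea03a1e40c9380c44d

XOR is its own inverse, so applying the key byte-wise gives the result directly.
01 XOR d5 = d4
d8 XOR 0b = d3
3d XOR d7 = ea
d0 XOR d3 = 03
3b XOR 9a = a1
d0 XOR 34 = e4
49 XOR 45 = 0c
e2 XOR 71 = 93
0a XOR 8a = 80
4c XOR 88 = c4
d6 XOR 9b = 4d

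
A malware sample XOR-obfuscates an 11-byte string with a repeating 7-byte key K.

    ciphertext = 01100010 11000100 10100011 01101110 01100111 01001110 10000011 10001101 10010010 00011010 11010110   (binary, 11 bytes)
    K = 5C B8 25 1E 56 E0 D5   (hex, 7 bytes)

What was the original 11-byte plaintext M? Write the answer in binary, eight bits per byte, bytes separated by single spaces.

00111110 01111100 10000110 01110000 00110001 10101110 01010110 11010001 00101010 00111111 11001000

The 7-byte key repeats, so the effective keystream is 5c b8 25 1e 56 e0 d5 5c b8 25 1e.
byte 0:  98 ⊕  92 =  62
byte 1: 196 ⊕ 184 = 124
byte 2: 163 ⊕  37 = 134
byte 3: 110 ⊕  30 = 112
byte 4: 103 ⊕  86 =  49
byte 5:  78 ⊕ 224 = 174
byte 6: 131 ⊕ 213 =  86
byte 7: 141 ⊕  92 = 209
byte 8: 146 ⊕ 184 =  42
byte 9:  26 ⊕  37 =  63
byte 10: 214 ⊕  30 = 200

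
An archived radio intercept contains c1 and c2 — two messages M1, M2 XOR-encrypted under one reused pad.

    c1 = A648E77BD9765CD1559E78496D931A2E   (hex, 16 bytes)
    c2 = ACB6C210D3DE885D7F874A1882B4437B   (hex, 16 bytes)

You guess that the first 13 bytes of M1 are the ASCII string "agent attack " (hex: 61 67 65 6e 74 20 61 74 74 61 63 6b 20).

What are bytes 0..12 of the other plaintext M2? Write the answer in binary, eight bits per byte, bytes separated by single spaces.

01101011 10011001 01000000 00000101 01111110 10001000 10110101 11111000 01011110 01111000 01010001 00111010 11001111

First, c1 ⊕ c2 = (M1 ⊕ K) ⊕ (M2 ⊕ K) = M1 ⊕ M2, so the key drops out. Then M2 = (M1 ⊕ M2) ⊕ M1 over the first 13 bytes.
byte 0: (a6 xor ac) xor 61 = 0a xor 61 = 6b
byte 1: (48 xor b6) xor 67 = fe xor 67 = 99
byte 2: (e7 xor c2) xor 65 = 25 xor 65 = 40
byte 3: (7b xor 10) xor 6e = 6b xor 6e = 05
byte 4: (d9 xor d3) xor 74 = 0a xor 74 = 7e
byte 5: (76 xor de) xor 20 = a8 xor 20 = 88
byte 6: (5c xor 88) xor 61 = d4 xor 61 = b5
byte 7: (d1 xor 5d) xor 74 = 8c xor 74 = f8
byte 8: (55 xor 7f) xor 74 = 2a xor 74 = 5e
byte 9: (9e xor 87) xor 61 = 19 xor 61 = 78
byte 10: (78 xor 4a) xor 63 = 32 xor 63 = 51
byte 11: (49 xor 18) xor 6b = 51 xor 6b = 3a
byte 12: (6d xor 82) xor 20 = ef xor 20 = cf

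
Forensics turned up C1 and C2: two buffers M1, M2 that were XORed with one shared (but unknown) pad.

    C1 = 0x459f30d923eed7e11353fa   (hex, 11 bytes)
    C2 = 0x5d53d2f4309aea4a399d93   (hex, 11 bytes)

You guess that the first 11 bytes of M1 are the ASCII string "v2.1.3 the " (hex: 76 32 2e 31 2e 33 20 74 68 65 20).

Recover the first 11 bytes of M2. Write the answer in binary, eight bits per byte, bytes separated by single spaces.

First, C1 ⊕ C2 = (M1 ⊕ K) ⊕ (M2 ⊕ K) = M1 ⊕ M2, so the key drops out. Then M2 = (M1 ⊕ M2) ⊕ M1 over the first 11 bytes.
byte 0: (45 XOR 5d) XOR 76 = 18 XOR 76 = 6e
byte 1: (9f XOR 53) XOR 32 = cc XOR 32 = fe
byte 2: (30 XOR d2) XOR 2e = e2 XOR 2e = cc
byte 3: (d9 XOR f4) XOR 31 = 2d XOR 31 = 1c
byte 4: (23 XOR 30) XOR 2e = 13 XOR 2e = 3d
byte 5: (ee XOR 9a) XOR 33 = 74 XOR 33 = 47
byte 6: (d7 XOR ea) XOR 20 = 3d XOR 20 = 1d
byte 7: (e1 XOR 4a) XOR 74 = ab XOR 74 = df
byte 8: (13 XOR 39) XOR 68 = 2a XOR 68 = 42
byte 9: (53 XOR 9d) XOR 65 = ce XOR 65 = ab
byte 10: (fa XOR 93) XOR 20 = 69 XOR 20 = 49

01101110 11111110 11001100 00011100 00111101 01000111 00011101 11011111 01000010 10101011 01001001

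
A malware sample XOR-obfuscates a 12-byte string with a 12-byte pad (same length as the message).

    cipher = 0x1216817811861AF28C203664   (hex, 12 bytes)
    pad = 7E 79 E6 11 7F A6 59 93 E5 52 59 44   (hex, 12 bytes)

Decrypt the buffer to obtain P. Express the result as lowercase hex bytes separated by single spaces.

XOR is its own inverse, so applying the key byte-wise gives the result directly.
byte 0: 12 XOR 7e = 6c
byte 1: 16 XOR 79 = 6f
byte 2: 81 XOR e6 = 67
byte 3: 78 XOR 11 = 69
byte 4: 11 XOR 7f = 6e
byte 5: 86 XOR a6 = 20
byte 6: 1a XOR 59 = 43
byte 7: f2 XOR 93 = 61
byte 8: 8c XOR e5 = 69
byte 9: 20 XOR 52 = 72
byte 10: 36 XOR 59 = 6f
byte 11: 64 XOR 44 = 20

6c 6f 67 69 6e 20 43 61 69 72 6f 20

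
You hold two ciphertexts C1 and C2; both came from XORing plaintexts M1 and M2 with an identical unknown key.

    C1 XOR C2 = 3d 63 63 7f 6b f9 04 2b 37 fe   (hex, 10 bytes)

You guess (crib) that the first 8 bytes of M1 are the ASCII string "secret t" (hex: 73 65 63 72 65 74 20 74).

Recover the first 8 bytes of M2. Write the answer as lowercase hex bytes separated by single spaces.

4e 06 00 0d 0e 8d 24 5f

Since C1 ⊕ C2 = M1 ⊕ M2, XORing with the guessed M1 bytes yields the corresponding M2 bytes: M2 = (C1 ⊕ C2) ⊕ M1.
byte 0:  61 xor 115 =  78
byte 1:  99 xor 101 =   6
byte 2:  99 xor  99 =   0
byte 3: 127 xor 114 =  13
byte 4: 107 xor 101 =  14
byte 5: 249 xor 116 = 141
byte 6:   4 xor  32 =  36
byte 7:  43 xor 116 =  95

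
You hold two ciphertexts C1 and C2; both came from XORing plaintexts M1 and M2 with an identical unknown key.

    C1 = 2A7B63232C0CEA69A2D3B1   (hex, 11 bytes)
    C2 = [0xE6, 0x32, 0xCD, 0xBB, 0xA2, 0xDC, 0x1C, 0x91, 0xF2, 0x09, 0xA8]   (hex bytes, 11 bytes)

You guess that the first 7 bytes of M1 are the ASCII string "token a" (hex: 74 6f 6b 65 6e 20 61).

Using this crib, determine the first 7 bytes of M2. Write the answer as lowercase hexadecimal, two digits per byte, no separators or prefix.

First, C1 ⊕ C2 = (M1 ⊕ K) ⊕ (M2 ⊕ K) = M1 ⊕ M2, so the key drops out. Then M2 = (M1 ⊕ M2) ⊕ M1 over the first 7 bytes.
byte 0: (2a XOR e6) XOR 74 = cc XOR 74 = b8
byte 1: (7b XOR 32) XOR 6f = 49 XOR 6f = 26
byte 2: (63 XOR cd) XOR 6b = ae XOR 6b = c5
byte 3: (23 XOR bb) XOR 65 = 98 XOR 65 = fd
byte 4: (2c XOR a2) XOR 6e = 8e XOR 6e = e0
byte 5: (0c XOR dc) XOR 20 = d0 XOR 20 = f0
byte 6: (ea XOR 1c) XOR 61 = f6 XOR 61 = 97

b826c5fde0f097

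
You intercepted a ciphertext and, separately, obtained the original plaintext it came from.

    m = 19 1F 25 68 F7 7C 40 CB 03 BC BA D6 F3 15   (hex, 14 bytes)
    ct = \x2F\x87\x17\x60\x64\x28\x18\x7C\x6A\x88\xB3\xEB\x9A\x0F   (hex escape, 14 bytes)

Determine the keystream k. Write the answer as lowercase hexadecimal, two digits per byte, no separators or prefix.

Since ct = m ⊕ k, XORing both sides with m gives k = m ⊕ ct.
00011001 xor 00101111 = 00110110
00011111 xor 10000111 = 10011000
00100101 xor 00010111 = 00110010
01101000 xor 01100000 = 00001000
11110111 xor 01100100 = 10010011
01111100 xor 00101000 = 01010100
01000000 xor 00011000 = 01011000
11001011 xor 01111100 = 10110111
00000011 xor 01101010 = 01101001
10111100 xor 10001000 = 00110100
10111010 xor 10110011 = 00001001
11010110 xor 11101011 = 00111101
11110011 xor 10011010 = 01101001
00010101 xor 00001111 = 00011010

36983208935458b76934093d691a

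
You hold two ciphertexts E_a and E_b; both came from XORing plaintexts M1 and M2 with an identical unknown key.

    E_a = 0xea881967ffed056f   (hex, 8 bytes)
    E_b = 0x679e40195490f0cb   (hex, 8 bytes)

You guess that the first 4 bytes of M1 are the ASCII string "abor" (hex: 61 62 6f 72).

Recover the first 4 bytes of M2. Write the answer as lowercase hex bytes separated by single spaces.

ec 74 36 0c

First, E_a ⊕ E_b = (M1 ⊕ K) ⊕ (M2 ⊕ K) = M1 ⊕ M2, so the key drops out. Then M2 = (M1 ⊕ M2) ⊕ M1 over the first 4 bytes.
byte 0: (ea xor 67) xor 61 = 8d xor 61 = ec
byte 1: (88 xor 9e) xor 62 = 16 xor 62 = 74
byte 2: (19 xor 40) xor 6f = 59 xor 6f = 36
byte 3: (67 xor 19) xor 72 = 7e xor 72 = 0c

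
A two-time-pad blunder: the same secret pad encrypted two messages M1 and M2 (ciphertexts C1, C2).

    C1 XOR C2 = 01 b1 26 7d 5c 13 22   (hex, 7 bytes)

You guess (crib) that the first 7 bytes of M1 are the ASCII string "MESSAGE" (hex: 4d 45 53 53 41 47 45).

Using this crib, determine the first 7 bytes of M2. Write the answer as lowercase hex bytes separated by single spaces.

Since C1 ⊕ C2 = M1 ⊕ M2, XORing with the guessed M1 bytes yields the corresponding M2 bytes: M2 = (C1 ⊕ C2) ⊕ M1.
01 ⊕ 4d = 4c
b1 ⊕ 45 = f4
26 ⊕ 53 = 75
7d ⊕ 53 = 2e
5c ⊕ 41 = 1d
13 ⊕ 47 = 54
22 ⊕ 45 = 67

4c f4 75 2e 1d 54 67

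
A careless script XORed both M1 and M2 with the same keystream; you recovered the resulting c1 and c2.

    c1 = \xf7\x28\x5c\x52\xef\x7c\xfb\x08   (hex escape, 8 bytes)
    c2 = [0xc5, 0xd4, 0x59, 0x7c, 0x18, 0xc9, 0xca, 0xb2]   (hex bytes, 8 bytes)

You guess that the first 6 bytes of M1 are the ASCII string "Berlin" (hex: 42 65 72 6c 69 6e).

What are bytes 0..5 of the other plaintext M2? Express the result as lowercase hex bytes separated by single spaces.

70 99 77 42 9e db

First, c1 ⊕ c2 = (M1 ⊕ K) ⊕ (M2 ⊕ K) = M1 ⊕ M2, so the key drops out. Then M2 = (M1 ⊕ M2) ⊕ M1 over the first 6 bytes.
byte 0: (f7 ^ c5) ^ 42 = 32 ^ 42 = 70
byte 1: (28 ^ d4) ^ 65 = fc ^ 65 = 99
byte 2: (5c ^ 59) ^ 72 = 05 ^ 72 = 77
byte 3: (52 ^ 7c) ^ 6c = 2e ^ 6c = 42
byte 4: (ef ^ 18) ^ 69 = f7 ^ 69 = 9e
byte 5: (7c ^ c9) ^ 6e = b5 ^ 6e = db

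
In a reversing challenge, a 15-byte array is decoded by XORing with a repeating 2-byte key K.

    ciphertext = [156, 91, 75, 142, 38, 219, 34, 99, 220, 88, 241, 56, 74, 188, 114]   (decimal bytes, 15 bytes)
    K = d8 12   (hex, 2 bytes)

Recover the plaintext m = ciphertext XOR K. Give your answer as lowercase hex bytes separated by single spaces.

The 2-byte key repeats, so the effective keystream is d8 12 d8 12 d8 12 d8 12 d8 12 d8 12 d8 12 d8.
byte 0: 10011100 ^ 11011000 = 01000100
byte 1: 01011011 ^ 00010010 = 01001001
byte 2: 01001011 ^ 11011000 = 10010011
byte 3: 10001110 ^ 00010010 = 10011100
byte 4: 00100110 ^ 11011000 = 11111110
byte 5: 11011011 ^ 00010010 = 11001001
byte 6: 00100010 ^ 11011000 = 11111010
byte 7: 01100011 ^ 00010010 = 01110001
byte 8: 11011100 ^ 11011000 = 00000100
byte 9: 01011000 ^ 00010010 = 01001010
byte 10: 11110001 ^ 11011000 = 00101001
byte 11: 00111000 ^ 00010010 = 00101010
byte 12: 01001010 ^ 11011000 = 10010010
byte 13: 10111100 ^ 00010010 = 10101110
byte 14: 01110010 ^ 11011000 = 10101010

44 49 93 9c fe c9 fa 71 04 4a 29 2a 92 ae aa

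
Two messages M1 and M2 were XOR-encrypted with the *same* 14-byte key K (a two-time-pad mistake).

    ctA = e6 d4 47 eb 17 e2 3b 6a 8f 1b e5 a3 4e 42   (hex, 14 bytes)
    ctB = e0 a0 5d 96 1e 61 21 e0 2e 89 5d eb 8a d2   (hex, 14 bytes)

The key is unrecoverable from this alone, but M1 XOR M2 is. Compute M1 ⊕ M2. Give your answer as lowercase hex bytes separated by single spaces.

ctA ⊕ ctB = (M1 ⊕ K) ⊕ (M2 ⊕ K) = M1 ⊕ M2 — the shared key cancels under XOR.
byte 0: e6 XOR e0 = 06
byte 1: d4 XOR a0 = 74
byte 2: 47 XOR 5d = 1a
byte 3: eb XOR 96 = 7d
byte 4: 17 XOR 1e = 09
byte 5: e2 XOR 61 = 83
byte 6: 3b XOR 21 = 1a
byte 7: 6a XOR e0 = 8a
byte 8: 8f XOR 2e = a1
byte 9: 1b XOR 89 = 92
byte 10: e5 XOR 5d = b8
byte 11: a3 XOR eb = 48
byte 12: 4e XOR 8a = c4
byte 13: 42 XOR d2 = 90

06 74 1a 7d 09 83 1a 8a a1 92 b8 48 c4 90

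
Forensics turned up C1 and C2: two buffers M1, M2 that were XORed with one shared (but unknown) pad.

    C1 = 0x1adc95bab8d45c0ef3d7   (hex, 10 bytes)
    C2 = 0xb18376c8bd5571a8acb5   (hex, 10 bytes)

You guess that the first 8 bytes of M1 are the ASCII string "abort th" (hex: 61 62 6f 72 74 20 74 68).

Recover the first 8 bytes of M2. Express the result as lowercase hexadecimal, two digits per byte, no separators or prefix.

ca3d8c0071a159ce

First, C1 ⊕ C2 = (M1 ⊕ K) ⊕ (M2 ⊕ K) = M1 ⊕ M2, so the key drops out. Then M2 = (M1 ⊕ M2) ⊕ M1 over the first 8 bytes.
byte 0: (1a ^ b1) ^ 61 = ab ^ 61 = ca
byte 1: (dc ^ 83) ^ 62 = 5f ^ 62 = 3d
byte 2: (95 ^ 76) ^ 6f = e3 ^ 6f = 8c
byte 3: (ba ^ c8) ^ 72 = 72 ^ 72 = 00
byte 4: (b8 ^ bd) ^ 74 = 05 ^ 74 = 71
byte 5: (d4 ^ 55) ^ 20 = 81 ^ 20 = a1
byte 6: (5c ^ 71) ^ 74 = 2d ^ 74 = 59
byte 7: (0e ^ a8) ^ 68 = a6 ^ 68 = ce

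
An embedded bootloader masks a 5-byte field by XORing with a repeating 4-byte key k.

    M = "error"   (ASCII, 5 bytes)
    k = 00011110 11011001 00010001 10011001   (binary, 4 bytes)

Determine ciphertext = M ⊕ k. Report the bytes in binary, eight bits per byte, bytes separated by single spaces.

The 4-byte key repeats, so the effective keystream is 1e d9 11 99 1e.
byte 0: 65 XOR 1e = 7b
byte 1: 72 XOR d9 = ab
byte 2: 72 XOR 11 = 63
byte 3: 6f XOR 99 = f6
byte 4: 72 XOR 1e = 6c

01111011 10101011 01100011 11110110 01101100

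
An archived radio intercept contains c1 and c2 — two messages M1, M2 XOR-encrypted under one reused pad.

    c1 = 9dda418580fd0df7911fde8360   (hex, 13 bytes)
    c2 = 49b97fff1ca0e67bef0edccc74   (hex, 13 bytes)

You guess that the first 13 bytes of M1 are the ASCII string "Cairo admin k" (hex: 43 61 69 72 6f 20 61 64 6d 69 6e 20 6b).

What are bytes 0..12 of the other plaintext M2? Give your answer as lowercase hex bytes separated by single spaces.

First, c1 ⊕ c2 = (M1 ⊕ K) ⊕ (M2 ⊕ K) = M1 ⊕ M2, so the key drops out. Then M2 = (M1 ⊕ M2) ⊕ M1 over the first 13 bytes.
byte 0: (9d XOR 49) XOR 43 = d4 XOR 43 = 97
byte 1: (da XOR b9) XOR 61 = 63 XOR 61 = 02
byte 2: (41 XOR 7f) XOR 69 = 3e XOR 69 = 57
byte 3: (85 XOR ff) XOR 72 = 7a XOR 72 = 08
byte 4: (80 XOR 1c) XOR 6f = 9c XOR 6f = f3
byte 5: (fd XOR a0) XOR 20 = 5d XOR 20 = 7d
byte 6: (0d XOR e6) XOR 61 = eb XOR 61 = 8a
byte 7: (f7 XOR 7b) XOR 64 = 8c XOR 64 = e8
byte 8: (91 XOR ef) XOR 6d = 7e XOR 6d = 13
byte 9: (1f XOR 0e) XOR 69 = 11 XOR 69 = 78
byte 10: (de XOR dc) XOR 6e = 02 XOR 6e = 6c
byte 11: (83 XOR cc) XOR 20 = 4f XOR 20 = 6f
byte 12: (60 XOR 74) XOR 6b = 14 XOR 6b = 7f

97 02 57 08 f3 7d 8a e8 13 78 6c 6f 7f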